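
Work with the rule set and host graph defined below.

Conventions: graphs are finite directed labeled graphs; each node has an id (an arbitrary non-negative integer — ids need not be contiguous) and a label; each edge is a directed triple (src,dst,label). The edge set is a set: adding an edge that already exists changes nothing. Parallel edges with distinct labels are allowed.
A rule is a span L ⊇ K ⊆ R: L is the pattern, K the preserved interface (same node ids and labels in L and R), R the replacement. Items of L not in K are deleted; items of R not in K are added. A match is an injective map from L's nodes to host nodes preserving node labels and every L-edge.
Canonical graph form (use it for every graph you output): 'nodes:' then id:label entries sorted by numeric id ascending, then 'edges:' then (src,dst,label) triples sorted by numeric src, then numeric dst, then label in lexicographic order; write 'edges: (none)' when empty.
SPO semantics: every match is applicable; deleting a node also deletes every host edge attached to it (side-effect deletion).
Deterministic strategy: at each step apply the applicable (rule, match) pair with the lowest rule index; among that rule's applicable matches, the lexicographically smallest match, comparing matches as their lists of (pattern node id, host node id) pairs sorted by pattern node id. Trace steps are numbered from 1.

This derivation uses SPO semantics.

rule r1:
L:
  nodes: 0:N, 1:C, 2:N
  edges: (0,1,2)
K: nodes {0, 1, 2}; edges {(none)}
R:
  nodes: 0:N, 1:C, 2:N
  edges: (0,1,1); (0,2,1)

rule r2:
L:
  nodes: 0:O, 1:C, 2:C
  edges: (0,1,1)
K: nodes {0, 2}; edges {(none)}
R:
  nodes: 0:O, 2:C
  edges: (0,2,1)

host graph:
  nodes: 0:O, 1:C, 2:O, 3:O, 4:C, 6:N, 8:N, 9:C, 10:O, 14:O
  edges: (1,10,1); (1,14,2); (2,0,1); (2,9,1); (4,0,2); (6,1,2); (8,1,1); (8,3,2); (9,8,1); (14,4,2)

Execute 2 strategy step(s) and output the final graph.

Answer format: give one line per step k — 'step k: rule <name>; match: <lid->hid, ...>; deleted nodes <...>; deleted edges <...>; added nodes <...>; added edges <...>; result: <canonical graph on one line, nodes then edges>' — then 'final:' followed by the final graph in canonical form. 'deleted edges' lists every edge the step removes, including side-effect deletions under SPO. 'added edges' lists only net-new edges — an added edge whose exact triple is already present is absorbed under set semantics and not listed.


step 1: rule r1; match: 0->6, 1->1, 2->8; deleted nodes (none); deleted edges (6,1,2); added nodes (none); added edges (6,1,1); (6,8,1); result: nodes: 0:O, 1:C, 2:O, 3:O, 4:C, 6:N, 8:N, 9:C, 10:O, 14:O edges: (1,10,1); (1,14,2); (2,0,1); (2,9,1); (4,0,2); (6,1,1); (6,8,1); (8,1,1); (8,3,2); (9,8,1); (14,4,2)
step 2: rule r2; match: 0->2, 1->9, 2->1; deleted nodes 9; deleted edges (2,9,1); (9,8,1); added nodes (none); added edges (2,1,1); result: nodes: 0:O, 1:C, 2:O, 3:O, 4:C, 6:N, 8:N, 10:O, 14:O edges: (1,10,1); (1,14,2); (2,0,1); (2,1,1); (4,0,2); (6,1,1); (6,8,1); (8,1,1); (8,3,2); (14,4,2)
final:
nodes: 0:O, 1:C, 2:O, 3:O, 4:C, 6:N, 8:N, 10:O, 14:O
edges: (1,10,1); (1,14,2); (2,0,1); (2,1,1); (4,0,2); (6,1,1); (6,8,1); (8,1,1); (8,3,2); (14,4,2)


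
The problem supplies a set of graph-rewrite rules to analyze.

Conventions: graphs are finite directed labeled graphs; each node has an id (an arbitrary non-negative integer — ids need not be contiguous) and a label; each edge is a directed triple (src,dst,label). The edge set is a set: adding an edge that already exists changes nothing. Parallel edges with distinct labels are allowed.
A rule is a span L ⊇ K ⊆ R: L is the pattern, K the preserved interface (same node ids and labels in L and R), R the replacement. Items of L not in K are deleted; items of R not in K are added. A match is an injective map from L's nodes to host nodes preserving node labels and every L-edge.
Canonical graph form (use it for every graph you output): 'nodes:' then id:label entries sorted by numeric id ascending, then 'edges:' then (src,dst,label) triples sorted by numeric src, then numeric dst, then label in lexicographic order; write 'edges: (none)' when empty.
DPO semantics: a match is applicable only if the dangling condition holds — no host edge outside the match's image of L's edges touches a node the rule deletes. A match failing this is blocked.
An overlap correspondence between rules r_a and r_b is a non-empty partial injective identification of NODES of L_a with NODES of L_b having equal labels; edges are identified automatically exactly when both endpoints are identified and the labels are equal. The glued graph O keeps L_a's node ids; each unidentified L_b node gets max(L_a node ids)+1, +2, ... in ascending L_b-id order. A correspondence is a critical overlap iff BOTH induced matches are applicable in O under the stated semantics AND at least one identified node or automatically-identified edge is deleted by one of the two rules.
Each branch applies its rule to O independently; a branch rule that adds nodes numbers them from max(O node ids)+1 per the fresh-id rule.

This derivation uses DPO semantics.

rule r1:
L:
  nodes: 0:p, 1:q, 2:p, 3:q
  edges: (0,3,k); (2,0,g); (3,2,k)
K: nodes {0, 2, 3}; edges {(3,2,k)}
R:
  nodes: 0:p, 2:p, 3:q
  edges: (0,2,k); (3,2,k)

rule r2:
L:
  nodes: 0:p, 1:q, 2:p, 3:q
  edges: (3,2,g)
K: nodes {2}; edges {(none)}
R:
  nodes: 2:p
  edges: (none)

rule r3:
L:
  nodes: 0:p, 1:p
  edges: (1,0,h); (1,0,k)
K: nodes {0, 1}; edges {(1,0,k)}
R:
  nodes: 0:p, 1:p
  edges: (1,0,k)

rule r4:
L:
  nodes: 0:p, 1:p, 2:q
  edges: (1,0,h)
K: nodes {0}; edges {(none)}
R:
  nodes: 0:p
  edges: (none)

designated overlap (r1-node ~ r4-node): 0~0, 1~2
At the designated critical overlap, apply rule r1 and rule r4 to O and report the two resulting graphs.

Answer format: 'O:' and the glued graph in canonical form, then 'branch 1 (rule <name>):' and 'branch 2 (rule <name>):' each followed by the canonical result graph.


O:
nodes: 0:p, 1:q, 2:p, 3:q, 4:p
edges: (0,3,k); (2,0,g); (3,2,k); (4,0,h)
branch 1 (rule r1):
nodes: 0:p, 2:p, 3:q, 4:p
edges: (0,2,k); (3,2,k); (4,0,h)
branch 2 (rule r4):
nodes: 0:p, 2:p, 3:q
edges: (0,3,k); (2,0,g); (3,2,k)


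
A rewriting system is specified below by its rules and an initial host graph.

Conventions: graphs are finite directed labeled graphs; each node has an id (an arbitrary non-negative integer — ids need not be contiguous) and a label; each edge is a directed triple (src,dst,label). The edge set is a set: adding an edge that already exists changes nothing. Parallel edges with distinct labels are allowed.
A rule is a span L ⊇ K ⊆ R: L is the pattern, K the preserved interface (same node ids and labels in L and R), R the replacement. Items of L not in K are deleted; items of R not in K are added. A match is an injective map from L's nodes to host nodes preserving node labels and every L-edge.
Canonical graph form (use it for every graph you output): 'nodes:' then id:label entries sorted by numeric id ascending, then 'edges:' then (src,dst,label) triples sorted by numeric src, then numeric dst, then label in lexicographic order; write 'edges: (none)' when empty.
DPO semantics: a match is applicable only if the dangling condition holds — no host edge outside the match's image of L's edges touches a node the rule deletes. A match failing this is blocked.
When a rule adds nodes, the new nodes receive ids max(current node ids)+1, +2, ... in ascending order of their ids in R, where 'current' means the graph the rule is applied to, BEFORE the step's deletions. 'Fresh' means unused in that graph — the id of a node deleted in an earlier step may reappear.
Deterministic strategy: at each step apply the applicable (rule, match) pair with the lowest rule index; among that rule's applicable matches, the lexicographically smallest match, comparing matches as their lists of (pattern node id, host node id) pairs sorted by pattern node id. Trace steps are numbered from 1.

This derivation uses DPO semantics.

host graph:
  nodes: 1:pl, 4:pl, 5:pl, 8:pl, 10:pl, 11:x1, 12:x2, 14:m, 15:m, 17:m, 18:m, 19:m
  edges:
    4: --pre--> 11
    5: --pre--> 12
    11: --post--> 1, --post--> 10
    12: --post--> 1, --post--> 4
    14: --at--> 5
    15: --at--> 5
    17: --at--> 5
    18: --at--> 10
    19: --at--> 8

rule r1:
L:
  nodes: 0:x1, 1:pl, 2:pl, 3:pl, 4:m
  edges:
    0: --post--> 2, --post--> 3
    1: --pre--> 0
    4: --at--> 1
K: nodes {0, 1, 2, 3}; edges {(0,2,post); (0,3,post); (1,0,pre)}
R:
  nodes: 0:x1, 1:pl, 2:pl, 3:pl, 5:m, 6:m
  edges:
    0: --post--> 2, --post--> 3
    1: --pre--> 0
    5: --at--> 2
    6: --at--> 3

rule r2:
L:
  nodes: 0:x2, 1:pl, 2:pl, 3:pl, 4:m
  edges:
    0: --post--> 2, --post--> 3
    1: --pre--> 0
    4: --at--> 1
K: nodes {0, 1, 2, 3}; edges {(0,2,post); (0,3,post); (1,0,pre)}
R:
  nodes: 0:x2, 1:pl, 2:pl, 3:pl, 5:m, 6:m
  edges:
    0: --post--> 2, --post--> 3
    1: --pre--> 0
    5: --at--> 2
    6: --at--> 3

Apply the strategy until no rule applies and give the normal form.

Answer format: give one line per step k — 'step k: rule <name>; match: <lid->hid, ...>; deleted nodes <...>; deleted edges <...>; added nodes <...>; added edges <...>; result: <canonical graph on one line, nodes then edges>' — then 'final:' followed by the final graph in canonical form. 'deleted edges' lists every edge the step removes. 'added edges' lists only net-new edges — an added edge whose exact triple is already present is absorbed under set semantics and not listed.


step 1: rule r2; match: 0->12, 1->5, 2->1, 3->4, 4->14; deleted nodes 14; deleted edges (14,5,at); added nodes 20, 21; added edges (20,1,at); (21,4,at); result: nodes: 1:pl, 4:pl, 5:pl, 8:pl, 10:pl, 11:x1, 12:x2, 15:m, 17:m, 18:m, 19:m, 20:m, 21:m edges: (4,11,pre); (5,12,pre); (11,1,post); (11,10,post); (12,1,post); (12,4,post); (15,5,at); (17,5,at); (18,10,at); (19,8,at); (20,1,at); (21,4,at)
step 2: rule r1; match: 0->11, 1->4, 2->1, 3->10, 4->21; deleted nodes 21; deleted edges (21,4,at); added nodes 22, 23; added edges (22,1,at); (23,10,at); result: nodes: 1:pl, 4:pl, 5:pl, 8:pl, 10:pl, 11:x1, 12:x2, 15:m, 17:m, 18:m, 19:m, 20:m, 22:m, 23:m edges: (4,11,pre); (5,12,pre); (11,1,post); (11,10,post); (12,1,post); (12,4,post); (15,5,at); (17,5,at); (18,10,at); (19,8,at); (20,1,at); (22,1,at); (23,10,at)
step 3: rule r2; match: 0->12, 1->5, 2->1, 3->4, 4->15; deleted nodes 15; deleted edges (15,5,at); added nodes 24, 25; added edges (24,1,at); (25,4,at); result: nodes: 1:pl, 4:pl, 5:pl, 8:pl, 10:pl, 11:x1, 12:x2, 17:m, 18:m, 19:m, 20:m, 22:m, 23:m, 24:m, 25:m edges: (4,11,pre); (5,12,pre); (11,1,post); (11,10,post); (12,1,post); (12,4,post); (17,5,at); (18,10,at); (19,8,at); (20,1,at); (22,1,at); (23,10,at); (24,1,at); (25,4,at)
step 4: rule r1; match: 0->11, 1->4, 2->1, 3->10, 4->25; deleted nodes 25; deleted edges (25,4,at); added nodes 26, 27; added edges (26,1,at); (27,10,at); result: nodes: 1:pl, 4:pl, 5:pl, 8:pl, 10:pl, 11:x1, 12:x2, 17:m, 18:m, 19:m, 20:m, 22:m, 23:m, 24:m, 26:m, 27:m edges: (4,11,pre); (5,12,pre); (11,1,post); (11,10,post); (12,1,post); (12,4,post); (17,5,at); (18,10,at); (19,8,at); (20,1,at); (22,1,at); (23,10,at); (24,1,at); (26,1,at); (27,10,at)
step 5: rule r2; match: 0->12, 1->5, 2->1, 3->4, 4->17; deleted nodes 17; deleted edges (17,5,at); added nodes 28, 29; added edges (28,1,at); (29,4,at); result: nodes: 1:pl, 4:pl, 5:pl, 8:pl, 10:pl, 11:x1, 12:x2, 18:m, 19:m, 20:m, 22:m, 23:m, 24:m, 26:m, 27:m, 28:m, 29:m edges: (4,11,pre); (5,12,pre); (11,1,post); (11,10,post); (12,1,post); (12,4,post); (18,10,at); (19,8,at); (20,1,at); (22,1,at); (23,10,at); (24,1,at); (26,1,at); (27,10,at); (28,1,at); (29,4,at)
step 6: rule r1; match: 0->11, 1->4, 2->1, 3->10, 4->29; deleted nodes 29; deleted edges (29,4,at); added nodes 30, 31; added edges (30,1,at); (31,10,at); result: nodes: 1:pl, 4:pl, 5:pl, 8:pl, 10:pl, 11:x1, 12:x2, 18:m, 19:m, 20:m, 22:m, 23:m, 24:m, 26:m, 27:m, 28:m, 30:m, 31:m edges: (4,11,pre); (5,12,pre); (11,1,post); (11,10,post); (12,1,post); (12,4,post); (18,10,at); (19,8,at); (20,1,at); (22,1,at); (23,10,at); (24,1,at); (26,1,at); (27,10,at); (28,1,at); (30,1,at); (31,10,at)
final:
nodes: 1:pl, 4:pl, 5:pl, 8:pl, 10:pl, 11:x1, 12:x2, 18:m, 19:m, 20:m, 22:m, 23:m, 24:m, 26:m, 27:m, 28:m, 30:m, 31:m
edges: (4,11,pre); (5,12,pre); (11,1,post); (11,10,post); (12,1,post); (12,4,post); (18,10,at); (19,8,at); (20,1,at); (22,1,at); (23,10,at); (24,1,at); (26,1,at); (27,10,at); (28,1,at); (30,1,at); (31,10,at)


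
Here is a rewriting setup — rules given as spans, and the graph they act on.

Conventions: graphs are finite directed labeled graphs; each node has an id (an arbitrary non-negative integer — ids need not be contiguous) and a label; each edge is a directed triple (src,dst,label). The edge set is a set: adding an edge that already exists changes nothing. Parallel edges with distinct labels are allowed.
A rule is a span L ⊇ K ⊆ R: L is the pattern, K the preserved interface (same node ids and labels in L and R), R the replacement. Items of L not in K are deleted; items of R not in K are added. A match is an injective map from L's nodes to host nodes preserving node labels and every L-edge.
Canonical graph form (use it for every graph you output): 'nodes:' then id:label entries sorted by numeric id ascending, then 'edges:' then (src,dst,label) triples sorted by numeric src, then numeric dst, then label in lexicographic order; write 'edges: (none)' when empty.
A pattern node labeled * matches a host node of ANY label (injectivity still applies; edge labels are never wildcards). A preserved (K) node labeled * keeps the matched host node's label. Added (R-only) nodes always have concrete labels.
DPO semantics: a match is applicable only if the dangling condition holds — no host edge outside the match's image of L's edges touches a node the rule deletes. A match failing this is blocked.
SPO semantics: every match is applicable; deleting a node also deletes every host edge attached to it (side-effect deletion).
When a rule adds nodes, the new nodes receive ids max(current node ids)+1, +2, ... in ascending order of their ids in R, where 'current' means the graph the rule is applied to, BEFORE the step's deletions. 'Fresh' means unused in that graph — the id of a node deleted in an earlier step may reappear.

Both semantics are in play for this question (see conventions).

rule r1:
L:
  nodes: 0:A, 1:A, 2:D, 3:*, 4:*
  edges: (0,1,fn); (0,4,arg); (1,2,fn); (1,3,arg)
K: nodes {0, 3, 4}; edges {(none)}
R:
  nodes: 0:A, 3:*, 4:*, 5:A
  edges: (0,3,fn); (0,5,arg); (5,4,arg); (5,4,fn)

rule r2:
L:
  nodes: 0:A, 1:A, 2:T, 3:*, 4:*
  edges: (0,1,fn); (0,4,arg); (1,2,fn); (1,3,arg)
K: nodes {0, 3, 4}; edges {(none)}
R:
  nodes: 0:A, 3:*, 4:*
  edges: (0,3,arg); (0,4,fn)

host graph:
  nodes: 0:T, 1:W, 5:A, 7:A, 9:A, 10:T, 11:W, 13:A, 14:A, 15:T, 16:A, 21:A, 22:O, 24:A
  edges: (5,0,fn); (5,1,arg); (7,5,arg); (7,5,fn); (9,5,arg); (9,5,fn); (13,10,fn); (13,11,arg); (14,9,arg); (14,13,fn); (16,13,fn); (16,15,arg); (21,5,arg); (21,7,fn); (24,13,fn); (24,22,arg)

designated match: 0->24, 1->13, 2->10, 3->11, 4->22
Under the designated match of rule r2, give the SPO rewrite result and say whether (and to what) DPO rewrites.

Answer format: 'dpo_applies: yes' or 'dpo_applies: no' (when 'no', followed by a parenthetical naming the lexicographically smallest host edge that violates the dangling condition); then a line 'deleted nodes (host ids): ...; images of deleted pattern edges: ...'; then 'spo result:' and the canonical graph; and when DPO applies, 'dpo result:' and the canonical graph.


dpo_applies: no
(the rule deletes node 13, which keeps host edge (14,13,fn) outside the match image — the dangling condition fails, DPO blocks; SPO proceeds and side-deletes such edges)
deleted nodes (host ids): 10, 13; images of deleted pattern edges: (13,10,fn); (13,11,arg); (24,13,fn); (24,22,arg)
spo result:
nodes: 0:T, 1:W, 5:A, 7:A, 9:A, 11:W, 14:A, 15:T, 16:A, 21:A, 22:O, 24:A
edges: (5,0,fn); (5,1,arg); (7,5,arg); (7,5,fn); (9,5,arg); (9,5,fn); (14,9,arg); (16,15,arg); (21,5,arg); (21,7,fn); (24,11,arg); (24,22,fn)


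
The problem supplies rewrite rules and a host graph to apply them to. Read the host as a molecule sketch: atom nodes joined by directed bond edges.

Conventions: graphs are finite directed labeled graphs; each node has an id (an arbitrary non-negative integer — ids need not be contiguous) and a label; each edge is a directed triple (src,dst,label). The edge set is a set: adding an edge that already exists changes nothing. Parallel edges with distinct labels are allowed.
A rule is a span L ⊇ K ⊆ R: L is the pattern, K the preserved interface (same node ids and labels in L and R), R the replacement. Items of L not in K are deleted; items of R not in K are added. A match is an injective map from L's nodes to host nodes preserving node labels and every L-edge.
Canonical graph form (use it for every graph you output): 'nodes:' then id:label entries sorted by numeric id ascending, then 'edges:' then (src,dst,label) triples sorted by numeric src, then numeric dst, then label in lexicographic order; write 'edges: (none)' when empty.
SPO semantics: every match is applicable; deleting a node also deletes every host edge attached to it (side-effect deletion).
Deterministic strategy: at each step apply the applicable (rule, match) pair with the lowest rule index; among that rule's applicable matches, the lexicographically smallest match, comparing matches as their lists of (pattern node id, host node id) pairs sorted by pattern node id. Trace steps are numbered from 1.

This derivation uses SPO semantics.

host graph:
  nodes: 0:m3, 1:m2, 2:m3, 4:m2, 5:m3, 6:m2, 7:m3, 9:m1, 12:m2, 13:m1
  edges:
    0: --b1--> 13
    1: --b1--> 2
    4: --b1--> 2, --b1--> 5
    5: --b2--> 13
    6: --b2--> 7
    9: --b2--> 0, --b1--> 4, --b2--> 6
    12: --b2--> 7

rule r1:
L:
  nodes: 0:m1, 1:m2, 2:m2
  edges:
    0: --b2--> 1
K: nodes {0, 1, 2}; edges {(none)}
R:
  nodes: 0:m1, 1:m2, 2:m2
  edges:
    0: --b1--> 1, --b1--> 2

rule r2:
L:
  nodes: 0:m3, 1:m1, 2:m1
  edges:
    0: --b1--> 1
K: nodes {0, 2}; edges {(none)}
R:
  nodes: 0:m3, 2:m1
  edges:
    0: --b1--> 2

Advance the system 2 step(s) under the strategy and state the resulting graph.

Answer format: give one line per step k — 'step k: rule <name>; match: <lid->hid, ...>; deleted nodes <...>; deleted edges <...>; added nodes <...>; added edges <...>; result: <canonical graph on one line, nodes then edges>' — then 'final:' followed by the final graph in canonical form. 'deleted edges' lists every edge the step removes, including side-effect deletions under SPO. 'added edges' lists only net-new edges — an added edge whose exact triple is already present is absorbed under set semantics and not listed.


step 1: rule r1; match: 0->9, 1->6, 2->1; deleted nodes (none); deleted edges (9,6,b2); added nodes (none); added edges (9,1,b1); (9,6,b1); result: nodes: 0:m3, 1:m2, 2:m3, 4:m2, 5:m3, 6:m2, 7:m3, 9:m1, 12:m2, 13:m1 edges: (0,13,b1); (1,2,b1); (4,2,b1); (4,5,b1); (5,13,b2); (6,7,b2); (9,0,b2); (9,1,b1); (9,4,b1); (9,6,b1); (12,7,b2)
step 2: rule r2; match: 0->0, 1->13, 2->9; deleted nodes 13; deleted edges (0,13,b1); (5,13,b2); added nodes (none); added edges (0,9,b1); result: nodes: 0:m3, 1:m2, 2:m3, 4:m2, 5:m3, 6:m2, 7:m3, 9:m1, 12:m2 edges: (0,9,b1); (1,2,b1); (4,2,b1); (4,5,b1); (6,7,b2); (9,0,b2); (9,1,b1); (9,4,b1); (9,6,b1); (12,7,b2)
final:
nodes: 0:m3, 1:m2, 2:m3, 4:m2, 5:m3, 6:m2, 7:m3, 9:m1, 12:m2
edges: (0,9,b1); (1,2,b1); (4,2,b1); (4,5,b1); (6,7,b2); (9,0,b2); (9,1,b1); (9,4,b1); (9,6,b1); (12,7,b2)


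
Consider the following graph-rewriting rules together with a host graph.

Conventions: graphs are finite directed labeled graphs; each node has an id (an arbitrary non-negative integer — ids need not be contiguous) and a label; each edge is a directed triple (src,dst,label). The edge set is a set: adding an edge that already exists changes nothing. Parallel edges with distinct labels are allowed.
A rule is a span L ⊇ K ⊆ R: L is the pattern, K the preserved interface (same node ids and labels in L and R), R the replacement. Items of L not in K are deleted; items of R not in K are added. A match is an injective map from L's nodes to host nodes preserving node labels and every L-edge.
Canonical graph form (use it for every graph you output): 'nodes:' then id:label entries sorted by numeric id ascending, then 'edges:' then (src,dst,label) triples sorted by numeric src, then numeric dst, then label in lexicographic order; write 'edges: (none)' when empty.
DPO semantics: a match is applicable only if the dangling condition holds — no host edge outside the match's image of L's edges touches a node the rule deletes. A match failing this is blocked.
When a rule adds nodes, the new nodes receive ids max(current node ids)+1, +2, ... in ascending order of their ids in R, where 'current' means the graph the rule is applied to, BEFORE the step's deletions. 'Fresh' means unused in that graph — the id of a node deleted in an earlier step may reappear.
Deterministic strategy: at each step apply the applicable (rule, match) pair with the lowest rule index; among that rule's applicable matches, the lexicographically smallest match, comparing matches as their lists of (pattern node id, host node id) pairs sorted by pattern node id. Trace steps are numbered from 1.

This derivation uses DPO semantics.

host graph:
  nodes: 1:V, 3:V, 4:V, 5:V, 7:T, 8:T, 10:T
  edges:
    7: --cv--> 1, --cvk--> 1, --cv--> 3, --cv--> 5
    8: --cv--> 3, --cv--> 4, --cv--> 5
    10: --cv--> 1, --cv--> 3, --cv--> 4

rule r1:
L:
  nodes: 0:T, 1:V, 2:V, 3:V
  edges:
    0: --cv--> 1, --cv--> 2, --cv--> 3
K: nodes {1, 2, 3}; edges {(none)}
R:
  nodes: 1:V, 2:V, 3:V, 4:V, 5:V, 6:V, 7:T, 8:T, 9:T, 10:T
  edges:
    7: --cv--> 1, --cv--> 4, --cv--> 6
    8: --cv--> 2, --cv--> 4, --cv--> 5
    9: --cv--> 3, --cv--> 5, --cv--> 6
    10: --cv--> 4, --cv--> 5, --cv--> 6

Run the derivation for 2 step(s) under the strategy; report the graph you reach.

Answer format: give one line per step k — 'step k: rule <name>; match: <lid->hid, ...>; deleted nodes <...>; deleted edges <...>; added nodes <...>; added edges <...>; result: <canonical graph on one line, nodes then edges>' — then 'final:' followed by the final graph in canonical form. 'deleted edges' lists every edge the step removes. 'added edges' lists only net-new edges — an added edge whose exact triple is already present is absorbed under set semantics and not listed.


step 1: rule r1; match: 0->8, 1->3, 2->4, 3->5; deleted nodes 8; deleted edges (8,3,cv); (8,4,cv); (8,5,cv); added nodes 11, 12, 13, 14, 15, 16, 17; added edges (14,3,cv); (14,11,cv); (14,13,cv); (15,4,cv); (15,11,cv); (15,12,cv); (16,5,cv); (16,12,cv); (16,13,cv); (17,11,cv); (17,12,cv); (17,13,cv); result: nodes: 1:V, 3:V, 4:V, 5:V, 7:T, 10:T, 11:V, 12:V, 13:V, 14:T, 15:T, 16:T, 17:T edges: (7,1,cv); (7,1,cvk); (7,3,cv); (7,5,cv); (10,1,cv); (10,3,cv); (10,4,cv); (14,3,cv); (14,11,cv); (14,13,cv); (15,4,cv); (15,11,cv); (15,12,cv); (16,5,cv); (16,12,cv); (16,13,cv); (17,11,cv); (17,12,cv); (17,13,cv)
step 2: rule r1; match: 0->10, 1->1, 2->3, 3->4; deleted nodes 10; deleted edges (10,1,cv); (10,3,cv); (10,4,cv); added nodes 18, 19, 20, 21, 22, 23, 24; added edges (21,1,cv); (21,18,cv); (21,20,cv); (22,3,cv); (22,18,cv); (22,19,cv); (23,4,cv); (23,19,cv); (23,20,cv); (24,18,cv); (24,19,cv); (24,20,cv); result: nodes: 1:V, 3:V, 4:V, 5:V, 7:T, 11:V, 12:V, 13:V, 14:T, 15:T, 16:T, 17:T, 18:V, 19:V, 20:V, 21:T, 22:T, 23:T, 24:T edges: (7,1,cv); (7,1,cvk); (7,3,cv); (7,5,cv); (14,3,cv); (14,11,cv); (14,13,cv); (15,4,cv); (15,11,cv); (15,12,cv); (16,5,cv); (16,12,cv); (16,13,cv); (17,11,cv); (17,12,cv); (17,13,cv); (21,1,cv); (21,18,cv); (21,20,cv); (22,3,cv); (22,18,cv); (22,19,cv); (23,4,cv); (23,19,cv); (23,20,cv); (24,18,cv); (24,19,cv); (24,20,cv)
final:
nodes: 1:V, 3:V, 4:V, 5:V, 7:T, 11:V, 12:V, 13:V, 14:T, 15:T, 16:T, 17:T, 18:V, 19:V, 20:V, 21:T, 22:T, 23:T, 24:T
edges: (7,1,cv); (7,1,cvk); (7,3,cv); (7,5,cv); (14,3,cv); (14,11,cv); (14,13,cv); (15,4,cv); (15,11,cv); (15,12,cv); (16,5,cv); (16,12,cv); (16,13,cv); (17,11,cv); (17,12,cv); (17,13,cv); (21,1,cv); (21,18,cv); (21,20,cv); (22,3,cv); (22,18,cv); (22,19,cv); (23,4,cv); (23,19,cv); (23,20,cv); (24,18,cv); (24,19,cv); (24,20,cv)


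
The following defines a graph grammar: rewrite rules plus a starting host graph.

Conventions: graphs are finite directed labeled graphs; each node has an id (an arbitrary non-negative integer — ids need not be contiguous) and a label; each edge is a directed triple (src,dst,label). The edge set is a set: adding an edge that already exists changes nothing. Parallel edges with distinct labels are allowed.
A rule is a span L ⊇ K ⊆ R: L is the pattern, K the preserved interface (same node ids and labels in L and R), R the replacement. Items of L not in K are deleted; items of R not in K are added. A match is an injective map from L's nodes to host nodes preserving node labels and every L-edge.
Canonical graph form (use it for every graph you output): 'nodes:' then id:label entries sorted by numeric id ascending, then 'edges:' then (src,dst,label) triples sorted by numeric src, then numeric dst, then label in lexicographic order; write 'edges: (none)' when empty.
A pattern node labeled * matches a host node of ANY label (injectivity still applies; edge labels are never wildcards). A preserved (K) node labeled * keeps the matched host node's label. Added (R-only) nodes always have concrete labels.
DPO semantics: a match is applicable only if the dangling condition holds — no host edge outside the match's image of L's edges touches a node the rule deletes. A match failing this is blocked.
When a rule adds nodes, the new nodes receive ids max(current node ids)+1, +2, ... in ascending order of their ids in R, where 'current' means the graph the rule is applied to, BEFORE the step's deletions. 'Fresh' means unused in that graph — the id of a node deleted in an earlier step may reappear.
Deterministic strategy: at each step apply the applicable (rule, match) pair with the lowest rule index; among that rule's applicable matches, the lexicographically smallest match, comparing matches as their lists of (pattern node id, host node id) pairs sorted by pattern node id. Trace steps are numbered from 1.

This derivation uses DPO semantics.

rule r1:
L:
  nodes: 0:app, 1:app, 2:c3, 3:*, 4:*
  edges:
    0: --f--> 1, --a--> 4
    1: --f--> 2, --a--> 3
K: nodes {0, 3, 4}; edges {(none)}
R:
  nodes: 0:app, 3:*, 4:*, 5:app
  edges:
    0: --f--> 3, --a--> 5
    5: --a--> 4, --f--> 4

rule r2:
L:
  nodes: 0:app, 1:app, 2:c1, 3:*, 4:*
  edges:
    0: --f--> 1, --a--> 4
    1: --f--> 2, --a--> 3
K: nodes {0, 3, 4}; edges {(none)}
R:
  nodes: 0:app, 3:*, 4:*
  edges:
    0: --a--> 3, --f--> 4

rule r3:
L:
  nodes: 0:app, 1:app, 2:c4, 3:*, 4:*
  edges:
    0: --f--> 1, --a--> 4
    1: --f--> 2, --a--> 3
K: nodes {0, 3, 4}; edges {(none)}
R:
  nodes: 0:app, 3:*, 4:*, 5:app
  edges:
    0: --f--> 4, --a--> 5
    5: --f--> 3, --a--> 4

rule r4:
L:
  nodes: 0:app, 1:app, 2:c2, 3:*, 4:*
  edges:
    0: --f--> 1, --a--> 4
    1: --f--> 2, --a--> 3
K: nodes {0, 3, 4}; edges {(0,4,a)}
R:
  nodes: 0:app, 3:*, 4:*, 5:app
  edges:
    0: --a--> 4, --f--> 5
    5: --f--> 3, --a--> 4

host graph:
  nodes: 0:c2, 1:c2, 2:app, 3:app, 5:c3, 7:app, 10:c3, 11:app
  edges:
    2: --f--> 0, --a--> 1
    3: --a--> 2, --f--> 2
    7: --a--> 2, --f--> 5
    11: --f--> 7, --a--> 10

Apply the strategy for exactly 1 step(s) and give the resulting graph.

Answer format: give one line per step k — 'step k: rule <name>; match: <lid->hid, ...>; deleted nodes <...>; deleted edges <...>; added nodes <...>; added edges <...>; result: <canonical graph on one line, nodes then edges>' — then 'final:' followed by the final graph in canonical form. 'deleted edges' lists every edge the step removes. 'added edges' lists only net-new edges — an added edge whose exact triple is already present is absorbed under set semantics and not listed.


step 1: rule r1; match: 0->11, 1->7, 2->5, 3->2, 4->10; deleted nodes 5, 7; deleted edges (7,2,a); (7,5,f); (11,7,f); (11,10,a); added nodes 12; added edges (11,2,f); (11,12,a); (12,10,a); (12,10,f); result: nodes: 0:c2, 1:c2, 2:app, 3:app, 10:c3, 11:app, 12:app edges: (2,0,f); (2,1,a); (3,2,a); (3,2,f); (11,2,f); (11,12,a); (12,10,a); (12,10,f)
final:
nodes: 0:c2, 1:c2, 2:app, 3:app, 10:c3, 11:app, 12:app
edges: (2,0,f); (2,1,a); (3,2,a); (3,2,f); (11,2,f); (11,12,a); (12,10,a); (12,10,f)


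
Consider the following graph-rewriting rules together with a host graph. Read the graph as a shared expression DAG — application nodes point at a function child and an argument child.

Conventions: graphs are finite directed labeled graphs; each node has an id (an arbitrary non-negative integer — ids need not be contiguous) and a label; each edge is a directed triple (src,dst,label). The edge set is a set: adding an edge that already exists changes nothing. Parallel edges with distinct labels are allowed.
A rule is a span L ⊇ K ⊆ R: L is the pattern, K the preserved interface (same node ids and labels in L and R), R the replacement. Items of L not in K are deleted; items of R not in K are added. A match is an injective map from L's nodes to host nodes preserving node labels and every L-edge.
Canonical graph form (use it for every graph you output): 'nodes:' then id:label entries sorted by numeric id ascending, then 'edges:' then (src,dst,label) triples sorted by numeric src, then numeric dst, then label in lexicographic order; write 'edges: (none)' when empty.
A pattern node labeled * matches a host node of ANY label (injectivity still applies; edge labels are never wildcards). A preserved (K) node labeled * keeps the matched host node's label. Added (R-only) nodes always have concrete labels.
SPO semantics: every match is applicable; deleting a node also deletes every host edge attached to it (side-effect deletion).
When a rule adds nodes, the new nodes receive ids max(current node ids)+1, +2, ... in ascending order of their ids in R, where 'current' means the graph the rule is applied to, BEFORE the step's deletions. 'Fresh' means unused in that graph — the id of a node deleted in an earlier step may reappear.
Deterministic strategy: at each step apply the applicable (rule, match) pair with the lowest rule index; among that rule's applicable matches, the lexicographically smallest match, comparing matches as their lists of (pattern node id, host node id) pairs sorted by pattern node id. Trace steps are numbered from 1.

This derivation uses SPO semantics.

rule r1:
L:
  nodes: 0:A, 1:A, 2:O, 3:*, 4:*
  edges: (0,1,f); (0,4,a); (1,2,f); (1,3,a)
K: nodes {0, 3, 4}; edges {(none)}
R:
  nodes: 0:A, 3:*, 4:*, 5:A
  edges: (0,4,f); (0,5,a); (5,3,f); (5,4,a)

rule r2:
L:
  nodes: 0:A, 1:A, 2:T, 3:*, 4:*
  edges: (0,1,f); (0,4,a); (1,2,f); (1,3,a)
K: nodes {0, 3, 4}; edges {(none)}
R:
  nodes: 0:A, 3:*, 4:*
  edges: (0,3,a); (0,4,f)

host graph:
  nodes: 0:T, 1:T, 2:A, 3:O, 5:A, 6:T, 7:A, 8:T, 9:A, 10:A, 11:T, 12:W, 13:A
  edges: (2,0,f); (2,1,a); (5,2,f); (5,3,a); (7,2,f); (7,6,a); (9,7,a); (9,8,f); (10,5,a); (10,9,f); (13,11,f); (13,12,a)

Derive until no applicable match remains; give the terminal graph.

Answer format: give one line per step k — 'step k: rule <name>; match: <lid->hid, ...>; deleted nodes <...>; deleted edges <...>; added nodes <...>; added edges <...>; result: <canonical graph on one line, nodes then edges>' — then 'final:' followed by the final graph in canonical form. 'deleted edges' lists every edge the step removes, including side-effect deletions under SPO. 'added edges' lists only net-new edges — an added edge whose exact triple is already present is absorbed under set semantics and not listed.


step 1: rule r2; match: 0->5, 1->2, 2->0, 3->1, 4->3; deleted nodes 0, 2; deleted edges (2,0,f); (2,1,a); (5,2,f); (5,3,a); (7,2,f); added nodes (none); added edges (5,1,a); (5,3,f); result: nodes: 1:T, 3:O, 5:A, 6:T, 7:A, 8:T, 9:A, 10:A, 11:T, 12:W, 13:A edges: (5,1,a); (5,3,f); (7,6,a); (9,7,a); (9,8,f); (10,5,a); (10,9,f); (13,11,f); (13,12,a)
step 2: rule r2; match: 0->10, 1->9, 2->8, 3->7, 4->5; deleted nodes 8, 9; deleted edges (9,7,a); (9,8,f); (10,5,a); (10,9,f); added nodes (none); added edges (10,5,f); (10,7,a); result: nodes: 1:T, 3:O, 5:A, 6:T, 7:A, 10:A, 11:T, 12:W, 13:A edges: (5,1,a); (5,3,f); (7,6,a); (10,5,f); (10,7,a); (13,11,f); (13,12,a)
step 3: rule r1; match: 0->10, 1->5, 2->3, 3->1, 4->7; deleted nodes 3, 5; deleted edges (5,1,a); (5,3,f); (10,5,f); (10,7,a); added nodes 14; added edges (10,7,f); (10,14,a); (14,1,f); (14,7,a); result: nodes: 1:T, 6:T, 7:A, 10:A, 11:T, 12:W, 13:A, 14:A edges: (7,6,a); (10,7,f); (10,14,a); (13,11,f); (13,12,a); (14,1,f); (14,7,a)
final:
nodes: 1:T, 6:T, 7:A, 10:A, 11:T, 12:W, 13:A, 14:A
edges: (7,6,a); (10,7,f); (10,14,a); (13,11,f); (13,12,a); (14,1,f); (14,7,a)


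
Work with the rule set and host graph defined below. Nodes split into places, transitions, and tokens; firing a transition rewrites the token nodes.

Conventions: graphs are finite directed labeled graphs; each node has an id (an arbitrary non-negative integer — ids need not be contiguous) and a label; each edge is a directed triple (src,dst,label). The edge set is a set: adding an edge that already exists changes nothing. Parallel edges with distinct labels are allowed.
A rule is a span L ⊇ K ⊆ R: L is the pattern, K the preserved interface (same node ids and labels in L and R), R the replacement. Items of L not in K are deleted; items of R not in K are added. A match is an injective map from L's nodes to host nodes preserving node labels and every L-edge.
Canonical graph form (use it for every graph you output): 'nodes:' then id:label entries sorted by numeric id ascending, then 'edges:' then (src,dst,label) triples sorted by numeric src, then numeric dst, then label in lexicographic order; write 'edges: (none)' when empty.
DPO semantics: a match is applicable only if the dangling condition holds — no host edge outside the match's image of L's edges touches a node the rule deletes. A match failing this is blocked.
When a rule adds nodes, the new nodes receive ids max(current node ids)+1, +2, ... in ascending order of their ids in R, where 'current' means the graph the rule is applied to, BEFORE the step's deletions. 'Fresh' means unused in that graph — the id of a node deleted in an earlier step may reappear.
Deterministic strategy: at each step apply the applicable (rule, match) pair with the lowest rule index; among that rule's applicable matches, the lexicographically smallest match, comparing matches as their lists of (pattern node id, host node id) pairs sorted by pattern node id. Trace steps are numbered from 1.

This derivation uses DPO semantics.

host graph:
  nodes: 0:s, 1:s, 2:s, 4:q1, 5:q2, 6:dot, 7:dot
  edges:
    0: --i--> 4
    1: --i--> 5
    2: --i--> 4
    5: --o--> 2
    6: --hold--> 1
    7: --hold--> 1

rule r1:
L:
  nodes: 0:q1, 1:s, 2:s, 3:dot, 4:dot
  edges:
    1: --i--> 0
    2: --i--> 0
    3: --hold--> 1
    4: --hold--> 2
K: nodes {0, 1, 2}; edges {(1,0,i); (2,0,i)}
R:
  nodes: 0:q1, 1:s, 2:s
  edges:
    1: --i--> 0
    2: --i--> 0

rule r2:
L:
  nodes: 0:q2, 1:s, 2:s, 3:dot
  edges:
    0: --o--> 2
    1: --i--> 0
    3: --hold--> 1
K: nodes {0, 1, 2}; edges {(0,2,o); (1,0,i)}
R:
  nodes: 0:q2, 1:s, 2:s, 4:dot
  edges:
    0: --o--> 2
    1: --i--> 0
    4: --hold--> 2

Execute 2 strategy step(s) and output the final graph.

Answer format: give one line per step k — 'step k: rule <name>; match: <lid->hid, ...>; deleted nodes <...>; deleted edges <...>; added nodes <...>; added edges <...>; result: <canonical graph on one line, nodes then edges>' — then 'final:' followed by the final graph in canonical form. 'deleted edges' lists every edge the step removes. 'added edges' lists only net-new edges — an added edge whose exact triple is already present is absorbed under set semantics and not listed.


step 1: rule r2; match: 0->5, 1->1, 2->2, 3->6; deleted nodes 6; deleted edges (6,1,hold); added nodes 8; added edges (8,2,hold); result: nodes: 0:s, 1:s, 2:s, 4:q1, 5:q2, 7:dot, 8:dot edges: (0,4,i); (1,5,i); (2,4,i); (5,2,o); (7,1,hold); (8,2,hold)
step 2: rule r2; match: 0->5, 1->1, 2->2, 3->7; deleted nodes 7; deleted edges (7,1,hold); added nodes 9; added edges (9,2,hold); result: nodes: 0:s, 1:s, 2:s, 4:q1, 5:q2, 8:dot, 9:dot edges: (0,4,i); (1,5,i); (2,4,i); (5,2,o); (8,2,hold); (9,2,hold)
final:
nodes: 0:s, 1:s, 2:s, 4:q1, 5:q2, 8:dot, 9:dot
edges: (0,4,i); (1,5,i); (2,4,i); (5,2,o); (8,2,hold); (9,2,hold)


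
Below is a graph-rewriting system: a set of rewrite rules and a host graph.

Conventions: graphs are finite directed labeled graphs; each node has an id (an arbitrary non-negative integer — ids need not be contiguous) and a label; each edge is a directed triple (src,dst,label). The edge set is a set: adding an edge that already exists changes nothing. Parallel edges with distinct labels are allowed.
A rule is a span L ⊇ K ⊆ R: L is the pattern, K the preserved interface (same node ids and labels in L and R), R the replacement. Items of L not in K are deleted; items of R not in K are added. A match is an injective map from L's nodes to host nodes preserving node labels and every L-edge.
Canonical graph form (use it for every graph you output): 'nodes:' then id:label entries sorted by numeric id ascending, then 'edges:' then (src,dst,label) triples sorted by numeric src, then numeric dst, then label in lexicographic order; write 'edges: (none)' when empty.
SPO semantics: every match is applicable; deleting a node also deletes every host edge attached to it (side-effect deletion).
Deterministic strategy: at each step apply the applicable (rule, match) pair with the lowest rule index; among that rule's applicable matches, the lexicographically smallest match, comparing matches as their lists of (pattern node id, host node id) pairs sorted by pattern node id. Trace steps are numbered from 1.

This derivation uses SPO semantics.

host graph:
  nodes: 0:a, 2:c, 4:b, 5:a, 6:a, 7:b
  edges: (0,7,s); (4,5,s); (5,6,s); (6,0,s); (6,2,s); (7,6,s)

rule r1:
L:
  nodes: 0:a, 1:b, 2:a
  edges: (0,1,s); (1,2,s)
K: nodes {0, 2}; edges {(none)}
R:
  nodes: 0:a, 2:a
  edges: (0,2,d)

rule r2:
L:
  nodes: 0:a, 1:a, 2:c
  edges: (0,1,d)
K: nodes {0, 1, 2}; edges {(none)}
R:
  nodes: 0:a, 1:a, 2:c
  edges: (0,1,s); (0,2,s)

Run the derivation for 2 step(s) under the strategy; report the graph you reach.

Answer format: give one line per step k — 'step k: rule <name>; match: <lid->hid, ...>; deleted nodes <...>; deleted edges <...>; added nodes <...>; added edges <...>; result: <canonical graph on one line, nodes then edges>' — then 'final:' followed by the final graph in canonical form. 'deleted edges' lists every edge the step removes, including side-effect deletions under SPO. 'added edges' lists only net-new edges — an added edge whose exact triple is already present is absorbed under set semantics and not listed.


step 1: rule r1; match: 0->0, 1->7, 2->6; deleted nodes 7; deleted edges (0,7,s); (7,6,s); added nodes (none); added edges (0,6,d); result: nodes: 0:a, 2:c, 4:b, 5:a, 6:a edges: (0,6,d); (4,5,s); (5,6,s); (6,0,s); (6,2,s)
step 2: rule r2; match: 0->0, 1->6, 2->2; deleted nodes (none); deleted edges (0,6,d); added nodes (none); added edges (0,2,s); (0,6,s); result: nodes: 0:a, 2:c, 4:b, 5:a, 6:a edges: (0,2,s); (0,6,s); (4,5,s); (5,6,s); (6,0,s); (6,2,s)
final:
nodes: 0:a, 2:c, 4:b, 5:a, 6:a
edges: (0,2,s); (0,6,s); (4,5,s); (5,6,s); (6,0,s); (6,2,s)


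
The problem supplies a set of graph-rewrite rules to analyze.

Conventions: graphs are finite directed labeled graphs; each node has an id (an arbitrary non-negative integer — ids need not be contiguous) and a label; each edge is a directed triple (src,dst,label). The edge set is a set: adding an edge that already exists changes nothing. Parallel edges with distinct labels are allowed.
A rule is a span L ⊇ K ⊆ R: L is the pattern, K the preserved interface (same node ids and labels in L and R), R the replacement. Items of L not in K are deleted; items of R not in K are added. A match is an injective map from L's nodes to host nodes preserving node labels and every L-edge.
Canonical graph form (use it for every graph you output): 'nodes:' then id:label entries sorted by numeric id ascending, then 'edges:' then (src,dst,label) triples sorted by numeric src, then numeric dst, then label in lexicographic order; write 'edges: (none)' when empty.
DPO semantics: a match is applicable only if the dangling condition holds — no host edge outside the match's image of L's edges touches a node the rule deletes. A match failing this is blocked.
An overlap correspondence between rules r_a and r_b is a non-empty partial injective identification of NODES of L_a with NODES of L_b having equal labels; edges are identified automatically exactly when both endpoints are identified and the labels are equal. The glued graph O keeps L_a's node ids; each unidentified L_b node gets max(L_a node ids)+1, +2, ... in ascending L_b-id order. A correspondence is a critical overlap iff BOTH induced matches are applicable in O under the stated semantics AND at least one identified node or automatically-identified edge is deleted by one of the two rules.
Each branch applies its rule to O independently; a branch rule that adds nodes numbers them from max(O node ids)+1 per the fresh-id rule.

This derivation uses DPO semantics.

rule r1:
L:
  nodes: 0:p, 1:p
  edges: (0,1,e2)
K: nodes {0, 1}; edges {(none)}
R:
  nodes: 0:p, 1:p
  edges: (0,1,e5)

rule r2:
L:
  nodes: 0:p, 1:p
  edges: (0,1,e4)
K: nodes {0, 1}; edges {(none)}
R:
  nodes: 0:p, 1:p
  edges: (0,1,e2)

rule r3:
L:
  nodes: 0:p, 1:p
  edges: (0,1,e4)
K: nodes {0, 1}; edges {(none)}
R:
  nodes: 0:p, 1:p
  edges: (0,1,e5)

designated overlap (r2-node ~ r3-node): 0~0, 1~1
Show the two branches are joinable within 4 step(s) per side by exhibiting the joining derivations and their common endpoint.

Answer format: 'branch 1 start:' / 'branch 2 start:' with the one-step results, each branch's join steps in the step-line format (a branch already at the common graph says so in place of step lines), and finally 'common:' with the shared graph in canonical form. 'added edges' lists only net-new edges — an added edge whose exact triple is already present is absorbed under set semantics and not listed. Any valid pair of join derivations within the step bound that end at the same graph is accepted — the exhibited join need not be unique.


branch 1 start:
nodes: 0:p, 1:p
edges: (0,1,e2)
branch 2 start:
nodes: 0:p, 1:p
edges: (0,1,e5)
branch 1 step 1: rule r1; match: 0->0, 1->1; deleted nodes (none); deleted edges (0,1,e2); added nodes (none); added edges (0,1,e5); result: nodes: 0:p, 1:p edges: (0,1,e5)
branch 2: already at the common graph (0 steps)
common:
nodes: 0:p, 1:p
edges: (0,1,e5)
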